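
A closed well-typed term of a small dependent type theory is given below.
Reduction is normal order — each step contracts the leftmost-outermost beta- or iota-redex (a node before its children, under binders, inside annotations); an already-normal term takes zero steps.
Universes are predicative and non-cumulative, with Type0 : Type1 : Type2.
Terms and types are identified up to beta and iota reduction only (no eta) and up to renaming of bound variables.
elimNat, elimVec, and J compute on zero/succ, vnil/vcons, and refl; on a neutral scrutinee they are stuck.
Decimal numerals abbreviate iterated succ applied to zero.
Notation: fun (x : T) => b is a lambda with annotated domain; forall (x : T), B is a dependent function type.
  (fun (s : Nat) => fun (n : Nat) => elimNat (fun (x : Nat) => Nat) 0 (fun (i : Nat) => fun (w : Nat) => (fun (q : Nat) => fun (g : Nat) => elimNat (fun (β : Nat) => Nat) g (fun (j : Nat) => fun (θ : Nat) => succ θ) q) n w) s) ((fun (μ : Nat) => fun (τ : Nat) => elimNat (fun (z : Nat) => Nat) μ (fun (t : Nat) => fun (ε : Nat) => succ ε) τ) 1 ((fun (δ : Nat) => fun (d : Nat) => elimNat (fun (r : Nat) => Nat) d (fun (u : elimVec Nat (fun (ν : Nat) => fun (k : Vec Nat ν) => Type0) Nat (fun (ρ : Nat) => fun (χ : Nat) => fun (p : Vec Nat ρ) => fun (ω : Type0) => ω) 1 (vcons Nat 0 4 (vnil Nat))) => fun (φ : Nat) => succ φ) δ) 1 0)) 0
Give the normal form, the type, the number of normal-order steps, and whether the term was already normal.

resulting normal form:
  0
the term's type:
  Nat
reduction steps (normal order): 24
term was already normal: no
first redex: a beta-redex


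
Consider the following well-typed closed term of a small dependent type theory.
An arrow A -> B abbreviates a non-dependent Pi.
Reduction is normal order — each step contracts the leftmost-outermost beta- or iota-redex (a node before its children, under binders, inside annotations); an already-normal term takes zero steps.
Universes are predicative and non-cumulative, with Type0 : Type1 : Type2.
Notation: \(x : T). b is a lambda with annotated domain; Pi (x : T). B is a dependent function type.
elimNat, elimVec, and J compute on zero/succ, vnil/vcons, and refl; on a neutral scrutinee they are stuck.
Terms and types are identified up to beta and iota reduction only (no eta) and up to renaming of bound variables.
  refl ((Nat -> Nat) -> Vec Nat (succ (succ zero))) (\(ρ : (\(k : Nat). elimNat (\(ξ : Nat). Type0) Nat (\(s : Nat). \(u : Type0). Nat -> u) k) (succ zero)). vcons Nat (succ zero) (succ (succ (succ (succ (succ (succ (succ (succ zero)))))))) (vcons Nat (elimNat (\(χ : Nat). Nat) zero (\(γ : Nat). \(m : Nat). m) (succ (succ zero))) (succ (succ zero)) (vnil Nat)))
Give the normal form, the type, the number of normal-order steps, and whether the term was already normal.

resulting normal form:
  refl ((Nat -> Nat) -> Vec Nat (succ (succ zero))) (\(ρ : Nat -> Nat). vcons Nat (succ zero) (succ (succ (succ (succ (succ (succ (succ (succ zero)))))))) (vcons Nat zero (succ (succ zero)) (vnil Nat)))
inferred type:
  Eq ((Nat -> Nat) -> Vec Nat (succ (succ zero))) (\(ρ : Nat -> Nat). vcons Nat (succ zero) (succ (succ (succ (succ (succ (succ (succ (succ zero)))))))) (vcons Nat zero (succ (succ zero)) (vnil Nat))) (\(k : Nat -> Nat). vcons Nat (succ zero) (succ (succ (succ (succ (succ (succ (succ (succ zero)))))))) (vcons Nat zero (succ (succ zero)) (vnil Nat)))
normal-order step count: 12
term was already normal: no
first redex: a beta-redex


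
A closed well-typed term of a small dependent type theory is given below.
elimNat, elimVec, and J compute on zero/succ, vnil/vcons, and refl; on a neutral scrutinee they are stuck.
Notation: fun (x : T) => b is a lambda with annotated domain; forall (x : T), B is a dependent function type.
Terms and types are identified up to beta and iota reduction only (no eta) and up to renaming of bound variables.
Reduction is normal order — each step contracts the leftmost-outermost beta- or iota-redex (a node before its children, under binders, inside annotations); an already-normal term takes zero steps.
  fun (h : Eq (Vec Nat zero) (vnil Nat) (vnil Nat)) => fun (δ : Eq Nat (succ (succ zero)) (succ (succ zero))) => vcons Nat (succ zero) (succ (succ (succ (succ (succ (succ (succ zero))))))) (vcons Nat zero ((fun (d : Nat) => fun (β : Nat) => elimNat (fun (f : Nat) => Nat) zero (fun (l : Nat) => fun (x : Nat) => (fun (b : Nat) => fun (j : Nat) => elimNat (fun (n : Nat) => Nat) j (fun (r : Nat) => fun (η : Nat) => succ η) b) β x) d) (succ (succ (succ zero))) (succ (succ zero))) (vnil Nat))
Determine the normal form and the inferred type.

resulting normal form:
  fun (h : Eq (Vec Nat zero) (vnil Nat) (vnil Nat)) => fun (δ : Eq Nat (succ (succ zero)) (succ (succ zero))) => vcons Nat (succ zero) (succ (succ (succ (succ (succ (succ (succ zero))))))) (vcons Nat zero (succ (succ (succ (succ (succ (succ zero)))))) (vnil Nat))
type:
  forall (h : Eq (Vec Nat zero) (vnil Nat) (vnil Nat)), forall (δ : Eq Nat (succ (succ zero)) (succ (succ zero))), Vec Nat (succ (succ zero))
observation: normalization takes exactly 39 steps under the normal-order strategy.


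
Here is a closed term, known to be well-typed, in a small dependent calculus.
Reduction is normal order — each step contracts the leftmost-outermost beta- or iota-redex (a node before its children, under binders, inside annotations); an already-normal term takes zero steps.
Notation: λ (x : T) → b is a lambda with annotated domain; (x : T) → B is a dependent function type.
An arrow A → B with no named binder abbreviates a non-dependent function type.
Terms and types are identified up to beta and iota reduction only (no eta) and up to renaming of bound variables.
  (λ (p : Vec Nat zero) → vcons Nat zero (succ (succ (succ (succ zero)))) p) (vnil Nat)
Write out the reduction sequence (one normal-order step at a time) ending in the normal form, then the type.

reduction (normal order):
  (λ (p : Vec Nat zero) → vcons Nat zero (succ (succ (succ (succ zero)))) p) (vnil Nat)
  ~> vcons Nat zero (succ (succ (succ (succ zero)))) (vnil Nat)
inferred type:
  Vec Nat (succ zero)


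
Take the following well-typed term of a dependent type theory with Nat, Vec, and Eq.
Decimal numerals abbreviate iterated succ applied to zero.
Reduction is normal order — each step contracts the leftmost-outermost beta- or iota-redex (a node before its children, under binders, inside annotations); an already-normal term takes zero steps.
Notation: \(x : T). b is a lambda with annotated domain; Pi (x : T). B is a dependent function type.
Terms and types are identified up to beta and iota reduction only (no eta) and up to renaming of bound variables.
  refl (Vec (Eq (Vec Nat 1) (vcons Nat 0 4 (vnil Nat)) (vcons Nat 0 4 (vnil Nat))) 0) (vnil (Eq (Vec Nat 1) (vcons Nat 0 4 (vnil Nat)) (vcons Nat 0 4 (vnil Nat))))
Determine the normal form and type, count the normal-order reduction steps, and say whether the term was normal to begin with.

resulting normal form:
  refl (Vec (Eq (Vec Nat 1) (vcons Nat 0 4 (vnil Nat)) (vcons Nat 0 4 (vnil Nat))) 0) (vnil (Eq (Vec Nat 1) (vcons Nat 0 4 (vnil Nat)) (vcons Nat 0 4 (vnil Nat))))
the term's type:
  Eq (Vec (Eq (Vec Nat 1) (vcons Nat 0 4 (vnil Nat)) (vcons Nat 0 4 (vnil Nat))) 0) (vnil (Eq (Vec Nat 1) (vcons Nat 0 4 (vnil Nat)) (vcons Nat 0 4 (vnil Nat)))) (vnil (Eq (Vec Nat 1) (vcons Nat 0 4 (vnil Nat)) (vcons Nat 0 4 (vnil Nat))))
steps to reach normal form (normal order): 0
started in normal form: yes


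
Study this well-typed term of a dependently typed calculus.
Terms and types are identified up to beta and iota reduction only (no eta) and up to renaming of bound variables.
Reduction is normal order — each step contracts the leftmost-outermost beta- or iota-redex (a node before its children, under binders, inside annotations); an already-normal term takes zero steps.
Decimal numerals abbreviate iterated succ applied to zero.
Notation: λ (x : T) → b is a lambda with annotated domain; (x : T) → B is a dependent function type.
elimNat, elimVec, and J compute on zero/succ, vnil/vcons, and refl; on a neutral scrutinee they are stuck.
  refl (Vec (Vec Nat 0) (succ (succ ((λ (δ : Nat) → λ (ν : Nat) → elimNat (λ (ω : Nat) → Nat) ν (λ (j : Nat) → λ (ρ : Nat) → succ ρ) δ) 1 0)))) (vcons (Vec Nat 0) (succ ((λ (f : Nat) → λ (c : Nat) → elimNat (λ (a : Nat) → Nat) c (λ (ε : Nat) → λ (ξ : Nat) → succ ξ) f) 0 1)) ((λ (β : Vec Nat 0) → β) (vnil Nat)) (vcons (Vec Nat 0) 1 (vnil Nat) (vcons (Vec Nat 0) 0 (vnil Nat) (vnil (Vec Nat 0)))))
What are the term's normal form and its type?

resulting normal form:
  refl (Vec (Vec Nat 0) 3) (vcons (Vec Nat 0) 2 (vnil Nat) (vcons (Vec Nat 0) 1 (vnil Nat) (vcons (Vec Nat 0) 0 (vnil Nat) (vnil (Vec Nat 0)))))
inferred type:
  Eq (Vec (Vec Nat 0) 3) (vcons (Vec Nat 0) 2 (vnil Nat) (vcons (Vec Nat 0) 1 (vnil Nat) (vcons (Vec Nat 0) 0 (vnil Nat) (vnil (Vec Nat 0))))) (vcons (Vec Nat 0) 2 (vnil Nat) (vcons (Vec Nat 0) 1 (vnil Nat) (vcons (Vec Nat 0) 0 (vnil Nat) (vnil (Vec Nat 0)))))


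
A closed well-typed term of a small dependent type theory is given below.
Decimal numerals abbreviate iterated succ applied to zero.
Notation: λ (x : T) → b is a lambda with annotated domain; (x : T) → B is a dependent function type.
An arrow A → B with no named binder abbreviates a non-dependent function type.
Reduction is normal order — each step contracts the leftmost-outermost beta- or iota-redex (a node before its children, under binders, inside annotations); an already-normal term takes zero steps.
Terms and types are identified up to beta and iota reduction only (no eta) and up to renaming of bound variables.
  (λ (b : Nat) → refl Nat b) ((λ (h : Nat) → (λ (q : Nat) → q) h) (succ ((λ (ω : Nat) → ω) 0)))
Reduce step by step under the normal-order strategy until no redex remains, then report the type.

normal-order reduction:
  (λ (b : Nat) → refl Nat b) ((λ (h : Nat) → (λ (q : Nat) → q) h) (succ ((λ (ω : Nat) → ω) 0)))
  ~> refl Nat ((λ (b : Nat) → (λ (h : Nat) → h) b) (succ ((λ (q : Nat) → q) 0)))
  ~> refl Nat ((λ (b : Nat) → b) (succ ((λ (h : Nat) → h) 0)))
  ~> refl Nat (succ ((λ (b : Nat) → b) 0))
  ~> refl Nat 1
the term's type:
  Eq Nat 1 1


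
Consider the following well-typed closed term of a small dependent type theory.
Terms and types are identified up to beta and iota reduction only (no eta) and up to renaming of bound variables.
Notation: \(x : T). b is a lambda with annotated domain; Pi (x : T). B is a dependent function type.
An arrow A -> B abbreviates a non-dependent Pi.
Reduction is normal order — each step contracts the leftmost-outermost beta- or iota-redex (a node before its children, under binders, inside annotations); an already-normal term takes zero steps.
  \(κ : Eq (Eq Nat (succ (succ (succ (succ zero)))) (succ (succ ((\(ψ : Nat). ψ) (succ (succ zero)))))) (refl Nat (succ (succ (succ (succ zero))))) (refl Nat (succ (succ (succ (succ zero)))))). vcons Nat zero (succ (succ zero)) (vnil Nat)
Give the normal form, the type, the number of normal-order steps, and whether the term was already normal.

resulting normal form:
  \(κ : Eq (Eq Nat (succ (succ (succ (succ zero)))) (succ (succ (succ (succ zero))))) (refl Nat (succ (succ (succ (succ zero))))) (refl Nat (succ (succ (succ (succ zero)))))). vcons Nat zero (succ (succ zero)) (vnil Nat)
inferred type:
  Eq (Eq Nat (succ (succ (succ (succ zero)))) (succ (succ (succ (succ zero))))) (refl Nat (succ (succ (succ (succ zero))))) (refl Nat (succ (succ (succ (succ zero))))) -> Vec Nat (succ zero)
steps to reach normal form (normal order): 1
started in normal form: no
first redex: a beta-redex


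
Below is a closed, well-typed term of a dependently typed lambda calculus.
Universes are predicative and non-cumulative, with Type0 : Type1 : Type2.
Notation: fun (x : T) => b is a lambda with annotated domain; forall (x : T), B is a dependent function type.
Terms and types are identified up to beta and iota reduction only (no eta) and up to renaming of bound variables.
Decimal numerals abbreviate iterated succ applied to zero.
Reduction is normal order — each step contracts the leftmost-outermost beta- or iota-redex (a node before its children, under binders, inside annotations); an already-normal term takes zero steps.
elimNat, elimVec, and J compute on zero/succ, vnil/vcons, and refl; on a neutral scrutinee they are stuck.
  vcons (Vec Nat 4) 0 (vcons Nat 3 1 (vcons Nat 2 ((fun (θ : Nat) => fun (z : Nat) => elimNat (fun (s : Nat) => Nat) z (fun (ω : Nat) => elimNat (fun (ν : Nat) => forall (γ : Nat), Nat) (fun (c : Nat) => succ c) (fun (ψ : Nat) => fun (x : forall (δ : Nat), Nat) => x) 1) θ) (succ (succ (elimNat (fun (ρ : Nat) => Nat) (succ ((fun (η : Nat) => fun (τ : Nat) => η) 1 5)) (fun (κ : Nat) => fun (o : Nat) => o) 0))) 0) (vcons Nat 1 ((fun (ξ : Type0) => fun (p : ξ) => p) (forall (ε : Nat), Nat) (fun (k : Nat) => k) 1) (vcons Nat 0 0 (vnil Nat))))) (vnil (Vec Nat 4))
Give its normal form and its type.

resulting normal form:
  vcons (Vec Nat 4) 0 (vcons Nat 3 1 (vcons Nat 2 4 (vcons Nat 1 1 (vcons Nat 0 0 (vnil Nat))))) (vnil (Vec Nat 4))
inferred type:
  Vec (Vec Nat 4) 1
observation: the leftmost-outermost redex is a beta-redex, and normalization takes 33 steps.


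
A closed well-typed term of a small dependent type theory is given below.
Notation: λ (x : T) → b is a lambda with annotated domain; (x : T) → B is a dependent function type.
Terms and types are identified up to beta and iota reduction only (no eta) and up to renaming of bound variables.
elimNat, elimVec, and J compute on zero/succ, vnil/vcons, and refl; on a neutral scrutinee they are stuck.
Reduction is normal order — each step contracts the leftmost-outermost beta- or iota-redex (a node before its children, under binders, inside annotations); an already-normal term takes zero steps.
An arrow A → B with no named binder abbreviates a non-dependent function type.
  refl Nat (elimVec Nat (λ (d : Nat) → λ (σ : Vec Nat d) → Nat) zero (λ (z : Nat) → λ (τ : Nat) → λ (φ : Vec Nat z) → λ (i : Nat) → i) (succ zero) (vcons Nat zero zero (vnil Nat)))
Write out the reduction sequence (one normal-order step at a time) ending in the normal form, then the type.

normal-order reduction sequence:
  refl Nat (elimVec Nat (λ (d : Nat) → λ (σ : Vec Nat d) → Nat) zero (λ (z : Nat) → λ (τ : Nat) → λ (φ : Vec Nat z) → λ (i : Nat) → i) (succ zero) (vcons Nat zero zero (vnil Nat)))
  ~> refl Nat ((λ (d : Nat) → λ (σ : Nat) → λ (z : Vec Nat d) → λ (τ : Nat) → τ) zero zero (vnil Nat) (elimVec Nat (λ (φ : Nat) → λ (i : Vec Nat φ) → Nat) zero (λ (y : Nat) → λ (γ : Nat) → λ (l : Vec Nat y) → λ (e : Nat) → e) zero (vnil Nat)))
  ~> refl Nat ((λ (d : Nat) → λ (σ : Vec Nat zero) → λ (z : Nat) → z) zero (vnil Nat) (elimVec Nat (λ (τ : Nat) → λ (φ : Vec Nat τ) → Nat) zero (λ (i : Nat) → λ (y : Nat) → λ (γ : Vec Nat i) → λ (l : Nat) → l) zero (vnil Nat)))
  ~> refl Nat ((λ (d : Vec Nat zero) → λ (σ : Nat) → σ) (vnil Nat) (elimVec Nat (λ (z : Nat) → λ (τ : Vec Nat z) → Nat) zero (λ (φ : Nat) → λ (i : Nat) → λ (y : Vec Nat φ) → λ (γ : Nat) → γ) zero (vnil Nat)))
  ~> refl Nat ((λ (d : Nat) → d) (elimVec Nat (λ (σ : Nat) → λ (z : Vec Nat σ) → Nat) zero (λ (τ : Nat) → λ (φ : Nat) → λ (i : Vec Nat τ) → λ (y : Nat) → y) zero (vnil Nat)))
  ~> refl Nat (elimVec Nat (λ (d : Nat) → λ (σ : Vec Nat d) → Nat) zero (λ (z : Nat) → λ (τ : Nat) → λ (φ : Vec Nat z) → λ (i : Nat) → i) zero (vnil Nat))
  ~> refl Nat zero
inferred type:
  Eq Nat zero zero


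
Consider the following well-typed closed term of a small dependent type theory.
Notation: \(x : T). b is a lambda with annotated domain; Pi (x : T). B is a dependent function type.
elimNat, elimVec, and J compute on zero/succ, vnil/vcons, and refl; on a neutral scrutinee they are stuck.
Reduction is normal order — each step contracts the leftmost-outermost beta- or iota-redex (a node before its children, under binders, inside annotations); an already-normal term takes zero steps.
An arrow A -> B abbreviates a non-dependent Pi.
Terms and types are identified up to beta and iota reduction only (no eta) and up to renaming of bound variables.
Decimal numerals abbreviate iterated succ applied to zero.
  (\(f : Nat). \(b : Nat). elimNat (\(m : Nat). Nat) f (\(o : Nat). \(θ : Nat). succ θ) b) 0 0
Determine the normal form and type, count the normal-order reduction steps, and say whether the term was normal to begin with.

reduced normal form:
  0
the term's type:
  Nat
normal-order step count: 3
term was already normal: no
first contracted redex: a beta-redex


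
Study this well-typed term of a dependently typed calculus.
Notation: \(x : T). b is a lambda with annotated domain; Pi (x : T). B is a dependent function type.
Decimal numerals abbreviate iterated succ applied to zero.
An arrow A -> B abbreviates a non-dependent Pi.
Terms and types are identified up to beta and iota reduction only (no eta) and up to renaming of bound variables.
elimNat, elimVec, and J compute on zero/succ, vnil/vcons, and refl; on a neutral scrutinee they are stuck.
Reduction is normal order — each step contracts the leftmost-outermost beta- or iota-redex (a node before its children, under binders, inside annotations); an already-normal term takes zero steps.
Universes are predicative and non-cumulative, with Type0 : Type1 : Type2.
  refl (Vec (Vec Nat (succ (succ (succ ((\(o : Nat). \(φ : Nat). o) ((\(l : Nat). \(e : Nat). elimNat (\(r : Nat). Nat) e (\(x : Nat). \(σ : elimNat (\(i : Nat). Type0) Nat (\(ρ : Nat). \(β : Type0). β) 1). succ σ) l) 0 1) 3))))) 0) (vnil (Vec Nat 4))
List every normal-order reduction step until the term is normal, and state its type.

reduction (normal order):
  refl (Vec (Vec Nat (succ (succ (succ ((\(o : Nat). \(φ : Nat). o) ((\(l : Nat). \(e : Nat). elimNat (\(r : Nat). Nat) e (\(x : Nat). \(σ : elimNat (\(i : Nat). Type0) Nat (\(ρ : Nat). \(β : Type0). β) 1). succ σ) l) 0 1) 3))))) 0) (vnil (Vec Nat 4))
  ~> refl (Vec (Vec Nat (succ (succ (succ ((\(o : Nat). (\(φ : Nat). \(l : Nat). elimNat (\(e : Nat). Nat) l (\(r : Nat). \(x : elimNat (\(σ : Nat). Type0) Nat (\(i : Nat). \(ρ : Type0). ρ) 1). succ x) φ) 0 1) 3))))) 0) (vnil (Vec Nat 4))
  ~> refl (Vec (Vec Nat (succ (succ (succ ((\(o : Nat). \(φ : Nat). elimNat (\(l : Nat). Nat) φ (\(e : Nat). \(r : elimNat (\(x : Nat). Type0) Nat (\(σ : Nat). \(i : Type0). i) 1). succ r) o) 0 1))))) 0) (vnil (Vec Nat 4))
  ~> refl (Vec (Vec Nat (succ (succ (succ ((\(o : Nat). elimNat (\(φ : Nat). Nat) o (\(l : Nat). \(e : elimNat (\(r : Nat). Type0) Nat (\(x : Nat). \(σ : Type0). σ) 1). succ e) 0) 1))))) 0) (vnil (Vec Nat 4))
  ~> refl (Vec (Vec Nat (succ (succ (succ (elimNat (\(o : Nat). Nat) 1 (\(φ : Nat). \(l : elimNat (\(e : Nat). Type0) Nat (\(r : Nat). \(x : Type0). x) 1). succ l) 0))))) 0) (vnil (Vec Nat 4))
  ~> refl (Vec (Vec Nat 4) 0) (vnil (Vec Nat 4))
the term's type:
  Eq (Vec (Vec Nat 4) 0) (vnil (Vec Nat 4)) (vnil (Vec Nat 4))


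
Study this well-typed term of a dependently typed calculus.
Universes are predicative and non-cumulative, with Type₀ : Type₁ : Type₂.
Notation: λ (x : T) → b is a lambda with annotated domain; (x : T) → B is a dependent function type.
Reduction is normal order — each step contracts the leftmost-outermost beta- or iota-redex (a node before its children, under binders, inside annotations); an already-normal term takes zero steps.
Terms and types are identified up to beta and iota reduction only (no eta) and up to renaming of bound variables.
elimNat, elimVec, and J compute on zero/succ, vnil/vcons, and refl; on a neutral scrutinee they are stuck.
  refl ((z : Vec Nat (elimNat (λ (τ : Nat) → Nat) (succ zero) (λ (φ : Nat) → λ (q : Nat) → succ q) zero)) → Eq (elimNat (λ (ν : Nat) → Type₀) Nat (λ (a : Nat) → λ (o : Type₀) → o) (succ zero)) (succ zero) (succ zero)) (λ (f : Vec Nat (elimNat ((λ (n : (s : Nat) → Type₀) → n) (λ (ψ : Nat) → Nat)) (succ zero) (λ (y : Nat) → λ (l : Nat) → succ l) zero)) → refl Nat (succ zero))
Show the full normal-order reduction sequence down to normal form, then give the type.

normal-order reduction:
  refl ((z : Vec Nat (elimNat (λ (τ : Nat) → Nat) (succ zero) (λ (φ : Nat) → λ (q : Nat) → succ q) zero)) → Eq (elimNat (λ (ν : Nat) → Type₀) Nat (λ (a : Nat) → λ (o : Type₀) → o) (succ zero)) (succ zero) (succ zero)) (λ (f : Vec Nat (elimNat ((λ (n : (s : Nat) → Type₀) → n) (λ (ψ : Nat) → Nat)) (succ zero) (λ (y : Nat) → λ (l : Nat) → succ l) zero)) → refl Nat (succ zero))
  ~> refl ((z : Vec Nat (succ zero)) → Eq (elimNat (λ (τ : Nat) → Type₀) Nat (λ (φ : Nat) → λ (q : Type₀) → q) (succ zero)) (succ zero) (succ zero)) (λ (ν : Vec Nat (elimNat ((λ (a : (o : Nat) → Type₀) → a) (λ (f : Nat) → Nat)) (succ zero) (λ (n : Nat) → λ (s : Nat) → succ s) zero)) → refl Nat (succ zero))
  ~> refl ((z : Vec Nat (succ zero)) → Eq ((λ (τ : Nat) → λ (φ : Type₀) → φ) zero (elimNat (λ (q : Nat) → Type₀) Nat (λ (ν : Nat) → λ (a : Type₀) → a) zero)) (succ zero) (succ zero)) (λ (o : Vec Nat (elimNat ((λ (f : (n : Nat) → Type₀) → f) (λ (s : Nat) → Nat)) (succ zero) (λ (ψ : Nat) → λ (y : Nat) → succ y) zero)) → refl Nat (succ zero))
  ~> refl ((z : Vec Nat (succ zero)) → Eq ((λ (τ : Type₀) → τ) (elimNat (λ (φ : Nat) → Type₀) Nat (λ (q : Nat) → λ (ν : Type₀) → ν) zero)) (succ zero) (succ zero)) (λ (a : Vec Nat (elimNat ((λ (o : (f : Nat) → Type₀) → o) (λ (n : Nat) → Nat)) (succ zero) (λ (s : Nat) → λ (ψ : Nat) → succ ψ) zero)) → refl Nat (succ zero))
  ~> refl ((z : Vec Nat (succ zero)) → Eq (elimNat (λ (τ : Nat) → Type₀) Nat (λ (φ : Nat) → λ (q : Type₀) → q) zero) (succ zero) (succ zero)) (λ (ν : Vec Nat (elimNat ((λ (a : (o : Nat) → Type₀) → a) (λ (f : Nat) → Nat)) (succ zero) (λ (n : Nat) → λ (s : Nat) → succ s) zero)) → refl Nat (succ zero))
  ~> refl ((z : Vec Nat (succ zero)) → Eq Nat (succ zero) (succ zero)) (λ (τ : Vec Nat (elimNat ((λ (φ : (q : Nat) → Type₀) → φ) (λ (ν : Nat) → Nat)) (succ zero) (λ (a : Nat) → λ (o : Nat) → succ o) zero)) → refl Nat (succ zero))
  ~> refl ((z : Vec Nat (succ zero)) → Eq Nat (succ zero) (succ zero)) (λ (τ : Vec Nat (succ zero)) → refl Nat (succ zero))
type:
  Eq ((z : Vec Nat (succ zero)) → Eq Nat (succ zero) (succ zero)) (λ (τ : Vec Nat (succ zero)) → refl Nat (succ zero)) (λ (φ : Vec Nat (succ zero)) → refl Nat (succ zero))


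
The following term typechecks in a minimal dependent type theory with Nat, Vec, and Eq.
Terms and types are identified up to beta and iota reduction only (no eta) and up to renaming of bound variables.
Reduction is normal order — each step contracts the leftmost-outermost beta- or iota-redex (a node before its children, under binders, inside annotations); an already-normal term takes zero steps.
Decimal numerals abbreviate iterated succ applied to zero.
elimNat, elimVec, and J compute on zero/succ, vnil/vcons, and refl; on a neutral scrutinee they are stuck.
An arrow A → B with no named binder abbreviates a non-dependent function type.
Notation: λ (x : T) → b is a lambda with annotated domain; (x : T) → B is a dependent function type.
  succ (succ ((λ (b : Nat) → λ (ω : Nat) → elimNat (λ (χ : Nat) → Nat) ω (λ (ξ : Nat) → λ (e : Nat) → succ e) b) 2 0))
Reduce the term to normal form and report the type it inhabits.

resulting normal form:
  4
inferred type:
  Nat


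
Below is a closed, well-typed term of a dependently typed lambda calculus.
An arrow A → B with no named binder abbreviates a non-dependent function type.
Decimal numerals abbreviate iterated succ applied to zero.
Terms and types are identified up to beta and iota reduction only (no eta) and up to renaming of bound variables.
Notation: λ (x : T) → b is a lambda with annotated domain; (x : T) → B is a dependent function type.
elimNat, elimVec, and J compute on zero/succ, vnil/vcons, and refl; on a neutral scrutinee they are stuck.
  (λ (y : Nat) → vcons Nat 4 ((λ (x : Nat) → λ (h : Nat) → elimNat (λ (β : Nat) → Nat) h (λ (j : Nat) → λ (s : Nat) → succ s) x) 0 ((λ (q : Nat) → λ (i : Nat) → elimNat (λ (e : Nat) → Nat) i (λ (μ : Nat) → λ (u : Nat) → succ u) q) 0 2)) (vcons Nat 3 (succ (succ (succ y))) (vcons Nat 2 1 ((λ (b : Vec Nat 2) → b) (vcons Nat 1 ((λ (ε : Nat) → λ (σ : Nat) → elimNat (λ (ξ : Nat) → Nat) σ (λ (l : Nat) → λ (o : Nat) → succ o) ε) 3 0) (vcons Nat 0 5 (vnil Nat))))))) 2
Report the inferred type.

the term's type:
  Vec Nat 5


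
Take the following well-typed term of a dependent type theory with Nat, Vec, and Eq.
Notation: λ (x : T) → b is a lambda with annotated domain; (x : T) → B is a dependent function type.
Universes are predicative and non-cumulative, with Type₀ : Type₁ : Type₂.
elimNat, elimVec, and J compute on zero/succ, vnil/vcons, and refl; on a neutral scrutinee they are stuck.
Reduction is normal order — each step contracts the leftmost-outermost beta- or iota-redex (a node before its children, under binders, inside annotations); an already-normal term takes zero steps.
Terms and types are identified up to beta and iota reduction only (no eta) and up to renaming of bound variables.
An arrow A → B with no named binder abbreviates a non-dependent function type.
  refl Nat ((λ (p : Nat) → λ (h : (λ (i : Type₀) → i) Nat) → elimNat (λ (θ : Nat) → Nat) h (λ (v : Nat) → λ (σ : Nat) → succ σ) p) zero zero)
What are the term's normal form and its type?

normal form:
  refl Nat zero
type:
  Eq Nat zero zero


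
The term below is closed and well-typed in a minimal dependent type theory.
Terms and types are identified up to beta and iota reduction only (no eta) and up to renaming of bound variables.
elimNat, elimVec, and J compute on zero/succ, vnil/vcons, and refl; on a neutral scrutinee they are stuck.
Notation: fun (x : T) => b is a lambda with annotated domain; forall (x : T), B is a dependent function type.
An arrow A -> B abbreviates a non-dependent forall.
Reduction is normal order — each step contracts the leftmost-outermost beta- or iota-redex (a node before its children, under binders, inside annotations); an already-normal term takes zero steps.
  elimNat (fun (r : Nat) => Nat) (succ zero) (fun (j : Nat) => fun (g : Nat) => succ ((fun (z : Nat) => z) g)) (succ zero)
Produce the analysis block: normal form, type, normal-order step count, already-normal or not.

normal form:
  succ (succ zero)
the term's type:
  Nat
reduction steps (normal order): 5
already normal: no
first redex: an elimNat iota-redex


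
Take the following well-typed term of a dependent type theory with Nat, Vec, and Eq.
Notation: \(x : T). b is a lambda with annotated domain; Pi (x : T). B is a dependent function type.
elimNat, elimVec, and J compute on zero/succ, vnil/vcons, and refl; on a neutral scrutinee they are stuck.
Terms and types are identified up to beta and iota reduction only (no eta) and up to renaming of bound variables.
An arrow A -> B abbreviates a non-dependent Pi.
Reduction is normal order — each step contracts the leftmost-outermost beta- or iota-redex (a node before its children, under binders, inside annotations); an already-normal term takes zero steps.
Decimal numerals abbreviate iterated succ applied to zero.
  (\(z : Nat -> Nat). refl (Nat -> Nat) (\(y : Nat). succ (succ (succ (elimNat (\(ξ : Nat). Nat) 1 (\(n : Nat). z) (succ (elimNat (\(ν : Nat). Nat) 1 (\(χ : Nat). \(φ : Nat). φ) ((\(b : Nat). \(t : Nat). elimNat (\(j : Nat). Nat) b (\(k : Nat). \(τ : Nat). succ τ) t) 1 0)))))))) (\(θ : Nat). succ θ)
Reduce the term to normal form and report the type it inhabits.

reduced normal form:
  refl (Nat -> Nat) (\(z : Nat). 6)
type:
  Eq (Nat -> Nat) (\(z : Nat). 6) (\(y : Nat). 6)
observation: the term reaches its normal form after 15 normal-order steps.


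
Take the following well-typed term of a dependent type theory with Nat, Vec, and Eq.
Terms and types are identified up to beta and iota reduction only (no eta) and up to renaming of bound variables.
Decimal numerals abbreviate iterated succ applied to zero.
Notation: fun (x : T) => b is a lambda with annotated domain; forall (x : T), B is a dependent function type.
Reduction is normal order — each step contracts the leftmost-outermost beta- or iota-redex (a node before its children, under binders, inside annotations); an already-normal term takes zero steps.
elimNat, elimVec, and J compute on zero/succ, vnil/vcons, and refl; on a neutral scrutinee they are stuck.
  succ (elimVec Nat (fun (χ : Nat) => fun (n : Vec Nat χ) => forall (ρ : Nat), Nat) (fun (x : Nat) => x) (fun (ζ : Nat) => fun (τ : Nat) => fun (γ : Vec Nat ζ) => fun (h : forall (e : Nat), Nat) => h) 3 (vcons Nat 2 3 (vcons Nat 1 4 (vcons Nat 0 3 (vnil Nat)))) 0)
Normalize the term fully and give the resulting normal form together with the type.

normal form:
  1
inferred type:
  Nat
observation: 17 normal-order steps normalize the term, beginning with an elimVec iota-redex.


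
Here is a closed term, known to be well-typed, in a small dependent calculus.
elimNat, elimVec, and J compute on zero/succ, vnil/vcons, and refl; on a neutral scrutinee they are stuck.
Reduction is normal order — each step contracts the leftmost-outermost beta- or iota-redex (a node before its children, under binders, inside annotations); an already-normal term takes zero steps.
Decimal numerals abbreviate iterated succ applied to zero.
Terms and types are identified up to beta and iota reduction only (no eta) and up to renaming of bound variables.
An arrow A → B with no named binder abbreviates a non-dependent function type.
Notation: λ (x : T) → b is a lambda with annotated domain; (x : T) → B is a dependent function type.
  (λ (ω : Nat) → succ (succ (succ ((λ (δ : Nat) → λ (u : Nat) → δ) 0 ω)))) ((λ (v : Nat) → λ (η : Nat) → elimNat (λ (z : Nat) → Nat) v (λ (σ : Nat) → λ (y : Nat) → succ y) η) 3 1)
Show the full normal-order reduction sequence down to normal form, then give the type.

normal-order reduction:
  (λ (ω : Nat) → succ (succ (succ ((λ (δ : Nat) → λ (u : Nat) → δ) 0 ω)))) ((λ (v : Nat) → λ (η : Nat) → elimNat (λ (z : Nat) → Nat) v (λ (σ : Nat) → λ (y : Nat) → succ y) η) 3 1)
  ~> succ (succ (succ ((λ (ω : Nat) → λ (δ : Nat) → ω) 0 ((λ (u : Nat) → λ (v : Nat) → elimNat (λ (η : Nat) → Nat) u (λ (z : Nat) → λ (σ : Nat) → succ σ) v) 3 1))))
  ~> succ (succ (succ ((λ (ω : Nat) → 0) ((λ (δ : Nat) → λ (u : Nat) → elimNat (λ (v : Nat) → Nat) δ (λ (η : Nat) → λ (z : Nat) → succ z) u) 3 1))))
  ~> 3
the term's type:
  Nat


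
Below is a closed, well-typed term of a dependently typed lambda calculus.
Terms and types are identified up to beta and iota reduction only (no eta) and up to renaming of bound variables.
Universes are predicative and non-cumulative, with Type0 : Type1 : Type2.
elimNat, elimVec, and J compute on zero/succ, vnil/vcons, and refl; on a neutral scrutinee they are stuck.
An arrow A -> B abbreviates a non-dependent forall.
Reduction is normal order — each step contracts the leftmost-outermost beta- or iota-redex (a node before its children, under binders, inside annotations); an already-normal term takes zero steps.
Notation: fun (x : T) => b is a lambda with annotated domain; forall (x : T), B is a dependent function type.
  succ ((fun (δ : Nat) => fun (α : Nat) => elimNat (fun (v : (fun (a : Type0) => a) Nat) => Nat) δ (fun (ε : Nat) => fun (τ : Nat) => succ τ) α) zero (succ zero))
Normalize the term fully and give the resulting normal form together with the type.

reduced normal form:
  succ (succ zero)
type:
  Nat
observation: normalization takes exactly 6 steps under the normal-order strategy.


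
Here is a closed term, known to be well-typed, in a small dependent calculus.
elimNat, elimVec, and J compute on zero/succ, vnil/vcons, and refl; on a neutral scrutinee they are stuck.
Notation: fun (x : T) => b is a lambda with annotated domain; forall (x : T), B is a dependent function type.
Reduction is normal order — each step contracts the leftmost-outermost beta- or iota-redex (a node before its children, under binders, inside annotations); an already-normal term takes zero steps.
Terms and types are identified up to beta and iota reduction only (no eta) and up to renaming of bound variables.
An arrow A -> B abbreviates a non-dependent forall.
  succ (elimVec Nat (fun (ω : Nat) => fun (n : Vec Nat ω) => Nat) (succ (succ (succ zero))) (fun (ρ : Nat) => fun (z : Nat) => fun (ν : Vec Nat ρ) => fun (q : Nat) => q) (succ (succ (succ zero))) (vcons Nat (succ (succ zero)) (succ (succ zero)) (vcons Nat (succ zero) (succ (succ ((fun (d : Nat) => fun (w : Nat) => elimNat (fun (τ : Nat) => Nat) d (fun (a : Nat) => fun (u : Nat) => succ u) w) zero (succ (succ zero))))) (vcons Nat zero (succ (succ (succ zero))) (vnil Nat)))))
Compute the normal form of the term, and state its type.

normal form:
  succ (succ (succ (succ zero)))
type:
  Nat
observation: the first redex contracted is an elimVec iota-redex; the normal form is reached in 16 normal-order steps.


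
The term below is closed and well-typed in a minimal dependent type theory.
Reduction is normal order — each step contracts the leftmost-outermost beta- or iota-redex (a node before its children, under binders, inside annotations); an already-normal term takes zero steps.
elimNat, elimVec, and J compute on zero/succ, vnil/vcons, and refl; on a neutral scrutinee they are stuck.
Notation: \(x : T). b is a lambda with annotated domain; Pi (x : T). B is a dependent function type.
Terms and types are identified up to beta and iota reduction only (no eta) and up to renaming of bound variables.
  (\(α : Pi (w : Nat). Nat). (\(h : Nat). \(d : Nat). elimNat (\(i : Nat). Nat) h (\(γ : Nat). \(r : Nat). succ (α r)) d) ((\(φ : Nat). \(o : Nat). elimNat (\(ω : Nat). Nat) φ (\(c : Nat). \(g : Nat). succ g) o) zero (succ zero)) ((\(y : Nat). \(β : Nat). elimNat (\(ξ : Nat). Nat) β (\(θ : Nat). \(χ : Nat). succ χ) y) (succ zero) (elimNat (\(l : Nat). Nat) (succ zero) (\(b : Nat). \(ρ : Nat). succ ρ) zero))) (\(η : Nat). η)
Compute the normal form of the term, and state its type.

normal form:
  succ (succ (succ zero))
inferred type:
  Nat
observation: reduction starts at a beta-redex, and 24 normal-order steps reach the normal form.


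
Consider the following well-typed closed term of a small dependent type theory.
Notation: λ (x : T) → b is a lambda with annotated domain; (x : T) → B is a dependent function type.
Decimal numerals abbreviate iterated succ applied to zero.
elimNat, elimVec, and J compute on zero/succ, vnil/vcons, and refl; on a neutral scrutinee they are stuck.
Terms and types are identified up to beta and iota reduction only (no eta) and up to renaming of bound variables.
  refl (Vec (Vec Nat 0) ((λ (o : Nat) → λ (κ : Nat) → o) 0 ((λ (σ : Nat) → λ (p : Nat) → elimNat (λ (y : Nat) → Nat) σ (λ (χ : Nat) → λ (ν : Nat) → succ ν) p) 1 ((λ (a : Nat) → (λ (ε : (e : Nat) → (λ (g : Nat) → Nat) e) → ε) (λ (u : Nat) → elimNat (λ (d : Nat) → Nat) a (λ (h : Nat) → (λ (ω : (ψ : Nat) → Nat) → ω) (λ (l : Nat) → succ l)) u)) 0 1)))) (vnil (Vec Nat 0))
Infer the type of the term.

type:
  Eq (Vec (Vec Nat 0) 0) (vnil (Vec Nat 0)) (vnil (Vec Nat 0))


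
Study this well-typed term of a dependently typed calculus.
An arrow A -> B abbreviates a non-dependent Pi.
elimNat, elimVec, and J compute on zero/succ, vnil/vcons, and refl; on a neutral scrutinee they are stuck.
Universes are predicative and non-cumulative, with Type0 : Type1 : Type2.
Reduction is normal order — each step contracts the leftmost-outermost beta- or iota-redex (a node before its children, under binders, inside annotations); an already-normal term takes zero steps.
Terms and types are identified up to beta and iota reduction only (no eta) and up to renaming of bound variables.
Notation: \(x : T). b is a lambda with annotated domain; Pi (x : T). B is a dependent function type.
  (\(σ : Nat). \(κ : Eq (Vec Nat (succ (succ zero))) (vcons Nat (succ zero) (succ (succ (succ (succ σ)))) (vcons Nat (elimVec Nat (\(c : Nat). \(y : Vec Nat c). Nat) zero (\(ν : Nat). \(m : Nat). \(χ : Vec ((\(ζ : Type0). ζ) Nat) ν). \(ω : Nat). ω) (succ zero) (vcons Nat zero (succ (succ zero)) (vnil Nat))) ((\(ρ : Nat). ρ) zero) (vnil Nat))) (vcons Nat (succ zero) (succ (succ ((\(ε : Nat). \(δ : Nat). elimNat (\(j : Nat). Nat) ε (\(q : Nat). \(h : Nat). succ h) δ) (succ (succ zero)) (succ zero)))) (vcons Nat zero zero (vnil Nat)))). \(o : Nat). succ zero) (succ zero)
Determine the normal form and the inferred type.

normal form:
  \(σ : Eq (Vec Nat (succ (succ zero))) (vcons Nat (succ zero) (succ (succ (succ (succ (succ zero))))) (vcons Nat zero zero (vnil Nat))) (vcons Nat (succ zero) (succ (succ (succ (succ (succ zero))))) (vcons Nat zero zero (vnil Nat)))). \(κ : Nat). succ zero
type:
  Eq (Vec Nat (succ (succ zero))) (vcons Nat (succ zero) (succ (succ (succ (succ (succ zero))))) (vcons Nat zero zero (vnil Nat))) (vcons Nat (succ zero) (succ (succ (succ (succ (succ zero))))) (vcons Nat zero zero (vnil Nat))) -> Nat -> Nat
observation: the leftmost-outermost redex is a beta-redex, and normalization takes 14 steps.


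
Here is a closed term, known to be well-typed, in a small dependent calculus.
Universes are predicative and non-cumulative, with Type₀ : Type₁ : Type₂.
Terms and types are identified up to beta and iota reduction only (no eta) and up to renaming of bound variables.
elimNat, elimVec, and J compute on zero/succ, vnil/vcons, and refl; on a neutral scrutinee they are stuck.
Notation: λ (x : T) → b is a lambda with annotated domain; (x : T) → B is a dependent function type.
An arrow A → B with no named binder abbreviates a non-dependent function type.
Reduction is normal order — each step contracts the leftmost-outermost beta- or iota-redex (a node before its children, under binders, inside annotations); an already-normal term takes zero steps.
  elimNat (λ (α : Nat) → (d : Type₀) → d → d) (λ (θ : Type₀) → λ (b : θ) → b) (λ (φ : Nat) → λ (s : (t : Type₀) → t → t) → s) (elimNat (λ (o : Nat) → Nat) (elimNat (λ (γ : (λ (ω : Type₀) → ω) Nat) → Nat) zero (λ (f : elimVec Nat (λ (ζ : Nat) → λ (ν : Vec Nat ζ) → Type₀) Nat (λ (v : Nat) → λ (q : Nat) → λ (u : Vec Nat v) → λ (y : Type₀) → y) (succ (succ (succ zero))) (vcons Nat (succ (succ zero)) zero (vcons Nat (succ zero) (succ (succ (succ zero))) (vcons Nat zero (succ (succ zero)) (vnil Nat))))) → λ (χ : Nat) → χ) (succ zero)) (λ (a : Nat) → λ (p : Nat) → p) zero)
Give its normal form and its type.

reduced normal form:
  λ (α : Type₀) → λ (d : α) → d
inferred type:
  (α : Type₀) → α → α
observation: normalization takes exactly 6 steps under the normal-order strategy.


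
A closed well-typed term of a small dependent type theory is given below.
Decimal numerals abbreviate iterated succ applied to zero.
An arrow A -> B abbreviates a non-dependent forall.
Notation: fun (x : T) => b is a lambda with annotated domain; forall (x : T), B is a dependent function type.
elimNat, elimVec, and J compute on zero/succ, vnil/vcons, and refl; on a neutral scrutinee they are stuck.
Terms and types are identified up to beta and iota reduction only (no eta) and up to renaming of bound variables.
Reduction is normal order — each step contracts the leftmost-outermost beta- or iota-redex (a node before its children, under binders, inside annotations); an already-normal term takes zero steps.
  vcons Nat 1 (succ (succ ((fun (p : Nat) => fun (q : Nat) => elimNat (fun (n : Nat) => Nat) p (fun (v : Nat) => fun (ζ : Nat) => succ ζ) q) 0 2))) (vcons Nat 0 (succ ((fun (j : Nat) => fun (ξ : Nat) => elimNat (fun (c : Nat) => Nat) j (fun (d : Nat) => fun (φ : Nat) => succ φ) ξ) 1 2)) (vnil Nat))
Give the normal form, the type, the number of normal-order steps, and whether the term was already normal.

resulting normal form:
  vcons Nat 1 4 (vcons Nat 0 4 (vnil Nat))
type:
  Vec Nat 2
steps to reach normal form (normal order): 18
already normal: no
first contracted redex: a beta-redex
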